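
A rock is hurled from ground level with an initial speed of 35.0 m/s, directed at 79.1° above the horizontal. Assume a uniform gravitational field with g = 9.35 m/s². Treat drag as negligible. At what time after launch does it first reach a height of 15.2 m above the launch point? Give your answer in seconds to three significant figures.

0.473 s

vₓ = 35.00 cos 79.1° = 6.618 m/s; v_y0 = 35.00 sin 79.1° = 34.37 m/s.
Height y(t) = 34.37 t − 4.675 t² = 15.2 gives 4.675 t² − 34.37 t + 15.2 = 0.
Quadratic formula: t = (34.37 ± √896.96) / 9.35 = (34.37 ± 29.95) / 9.35 → t = 0.4727 s or 6.879 s.
The first (ascending) time is 0.4727 s.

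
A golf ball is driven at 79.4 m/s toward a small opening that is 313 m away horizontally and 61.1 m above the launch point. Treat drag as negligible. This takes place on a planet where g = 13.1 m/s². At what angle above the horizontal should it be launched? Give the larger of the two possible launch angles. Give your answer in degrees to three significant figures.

Trajectory: y = x tanθ − g x² (1 + tan²θ)/(2v₀²). With x = 313, y = 61.1, v₀ = 79.4, g = 13.1:
101.8 tan²θ − 313 tanθ + (162.9) = 0.
tanθ = [313 ± √(313² − 4 × 101.8 × (162.9))] / (2 × 101.8) = (313 ± 177.9) / 203.6, giving tanθ = 0.6636 or 2.411.
θ = 33.57° or 67.48°; the larger is 67.48°.

67.5°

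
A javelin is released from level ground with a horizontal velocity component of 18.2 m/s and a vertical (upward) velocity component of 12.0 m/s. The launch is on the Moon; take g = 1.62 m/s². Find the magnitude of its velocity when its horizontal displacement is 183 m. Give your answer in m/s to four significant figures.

18.70 m/s

At x = 183 m, t = x/vₓ = 183/18.20 = 10.05 s.
Vertical velocity there: v_y = v_y0 − g t = 12.00 − 1.62 × 10.05 = −4.289 m/s.
Speed: √(vₓ² + v_y²) = √(18.20² + 4.289²) = 18.70 m/s.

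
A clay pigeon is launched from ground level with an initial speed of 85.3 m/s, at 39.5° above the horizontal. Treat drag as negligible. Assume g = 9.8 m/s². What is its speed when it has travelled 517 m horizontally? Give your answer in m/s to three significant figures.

Horizontal component vₓ = 85.30 cos 39.5° = 65.82 m/s; vertical v_y0 = 85.30 sin 39.5° = 54.26 m/s.
x = vₓ t ⇒ t = 517/65.82 = 7.855 s.
Vertical velocity there: v_y = v_y0 − g t = 54.26 − 9.80 × 7.855 = −22.72 m/s.
Speed: √(vₓ² + v_y²) = √(65.82² + 22.72²) = 69.63 m/s.

69.6 m/s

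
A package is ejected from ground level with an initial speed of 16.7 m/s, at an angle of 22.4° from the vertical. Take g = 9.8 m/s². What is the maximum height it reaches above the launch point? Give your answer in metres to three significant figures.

Resolve: vₓ = 16.70 sin 22.4° = 6.364 m/s and v_y0 = 16.70 cos 22.4° = 15.44 m/s.
Maximum height: H = v_y0² / (2g) = 15.44² / (2 × 9.80) = 12.16 m.

12.2 m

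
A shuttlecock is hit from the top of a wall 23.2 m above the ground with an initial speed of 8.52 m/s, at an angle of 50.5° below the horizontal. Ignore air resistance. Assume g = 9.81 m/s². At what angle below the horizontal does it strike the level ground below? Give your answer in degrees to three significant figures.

76.4°

Horizontal component vₓ = 8.520 cos 50.5° = 5.419 m/s; vertical v_y0 = −6.574 m/s (downward).
Vertical motion (up positive, ground at y = 0): 4.905 t² − (−6.574) t − 23.2 = 0, so t = (−6.574 + √(6.574² + 2·9.81·23.2)) / 9.81 = (−6.574 + 22.32) / 9.81 = 1.606 s.
At impact: v_y = v_y0 − g t = −22.32 m/s; vₓ = 5.419 m/s.
Angle below horizontal: arctan(|v_y|/vₓ) = arctan(22.32/5.419) = 76.36°.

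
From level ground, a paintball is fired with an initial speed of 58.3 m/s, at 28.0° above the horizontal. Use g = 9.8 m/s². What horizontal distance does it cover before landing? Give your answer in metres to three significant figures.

288 m

vₓ = 58.30 cos 28.0° = 51.48 m/s; v_y0 = 58.30 sin 28.0° = 27.37 m/s.
Flight time T = 2 v_y0 / g = 5.586 s.
Range: R = vₓ T = 51.48 × 5.586 = 287.5 m.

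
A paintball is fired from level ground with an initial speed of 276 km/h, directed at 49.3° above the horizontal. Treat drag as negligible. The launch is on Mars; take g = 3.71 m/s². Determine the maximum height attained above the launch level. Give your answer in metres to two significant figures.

460 m

Convert: 276 km/h = 276/3.6 = 76.67 m/s.
Horizontal component vₓ = 76.67 cos 49.3° = 49.99 m/s; vertical v_y0 = 76.67 sin 49.3° = 58.12 m/s.
Maximum height: H = v_y0² / (2g) = 58.12² / (2 × 3.71) = 455.3 m.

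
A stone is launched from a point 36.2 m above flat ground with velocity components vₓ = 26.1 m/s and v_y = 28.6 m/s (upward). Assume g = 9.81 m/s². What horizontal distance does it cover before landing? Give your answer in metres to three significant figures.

180 m

The projectile lands when y = 36.2 + (28.60) t − ½·9.81·t² = 0. Positive root: t = (28.60 + √(28.60² + 2·9.81·36.2)) / 9.81 = (28.60 + 39.09) / 9.81 = 6.900 s.
Horizontal distance: R = vₓ t = 26.10 × 6.900 = 180.1 m.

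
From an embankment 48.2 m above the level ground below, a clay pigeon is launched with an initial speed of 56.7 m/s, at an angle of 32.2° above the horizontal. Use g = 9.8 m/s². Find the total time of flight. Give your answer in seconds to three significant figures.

Resolve: vₓ = 56.70 cos 32.2° = 47.98 m/s and v_y0 = 56.70 sin 32.2° = 30.21 m/s.
With up positive and y = 0 at the ground: y(t) = 48.2 + (30.21) t − 4.900 t². Setting y = 0 and taking the positive root: t = [30.21 + √(30.21² + 2·9.80·48.2)] / 9.80 = (30.21 + 43.10) / 9.80 = 7.481 s.

7.48 s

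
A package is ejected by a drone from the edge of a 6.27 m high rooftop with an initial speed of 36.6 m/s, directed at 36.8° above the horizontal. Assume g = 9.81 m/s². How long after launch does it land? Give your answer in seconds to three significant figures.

4.74 s

Resolve: vₓ = 36.60 cos 36.8° = 29.31 m/s and v_y0 = 36.60 sin 36.8° = 21.92 m/s.
With up positive and y = 0 at the ground: y(t) = 6.27 + (21.92) t − 4.905 t². Setting y = 0 and taking the positive root: t = [21.92 + √(21.92² + 2·9.81·6.27)] / 9.81 = (21.92 + 24.57) / 9.81 = 4.739 s.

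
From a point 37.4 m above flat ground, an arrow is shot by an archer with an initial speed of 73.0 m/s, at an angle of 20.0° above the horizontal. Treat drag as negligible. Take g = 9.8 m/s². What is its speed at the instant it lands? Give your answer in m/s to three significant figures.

77.9 m/s

Resolve: vₓ = 73.00 cos 20.0° = 68.60 m/s and v_y0 = 73.00 sin 20.0° = 24.97 m/s.
Vertical motion (up positive, ground at y = 0): 4.900 t² − (24.97) t − 37.4 = 0, so t = (24.97 + √(24.97² + 2·9.80·37.4)) / 9.80 = (24.97 + 36.83) / 9.80 = 6.306 s.
Vertical velocity at impact: v_y = v_y0 − g t = 24.97 − 9.80 × 6.306 = −36.83 m/s.
Speed: |v| = √(vₓ² + v_y²) = √(68.60² + 36.83²) = 77.86 m/s.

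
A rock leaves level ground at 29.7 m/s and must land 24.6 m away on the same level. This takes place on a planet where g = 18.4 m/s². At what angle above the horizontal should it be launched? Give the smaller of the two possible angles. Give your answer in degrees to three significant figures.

15.4°

Level-ground range R = v₀² sin(2θ)/g ⇒ sin(2θ) = gR/v₀² = 18.4 × 24.6 / 29.7² = 0.5131.
2θ = 30.87° or 180° − 30.87° = 149.1°, so θ = 15.44° or 74.56°.
The smaller angle is 15.44°.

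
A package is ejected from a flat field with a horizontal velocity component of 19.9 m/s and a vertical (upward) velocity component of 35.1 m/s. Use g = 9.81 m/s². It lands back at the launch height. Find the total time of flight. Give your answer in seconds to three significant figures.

7.16 s

Time of flight on level ground: T = 2 v_y0 / g = 2 × 35.10 / 9.81 = 7.156 s.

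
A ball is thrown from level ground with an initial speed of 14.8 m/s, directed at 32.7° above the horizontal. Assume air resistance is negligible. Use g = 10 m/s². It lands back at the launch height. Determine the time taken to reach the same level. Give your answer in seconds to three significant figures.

Resolve: vₓ = 14.80 cos 32.7° = 12.45 m/s and v_y0 = 14.80 sin 32.7° = 7.996 m/s.
It returns to y = 0 when t = 2 v_y0 / g = 2(7.996)/10.0 = 1.599 s.

1.60 s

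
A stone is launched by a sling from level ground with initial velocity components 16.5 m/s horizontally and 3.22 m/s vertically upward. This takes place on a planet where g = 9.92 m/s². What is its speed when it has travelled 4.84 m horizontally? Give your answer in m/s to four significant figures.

16.50 m/s

At x = 4.84 m, t = x/vₓ = 4.84/16.50 = 0.2933 s.
Vertical velocity there: v_y = v_y0 − g t = 3.220 − 9.92 × 0.2933 = 0.3101 m/s.
Speed: √(vₓ² + v_y²) = √(16.50² + 0.3101²) = 16.50 m/s.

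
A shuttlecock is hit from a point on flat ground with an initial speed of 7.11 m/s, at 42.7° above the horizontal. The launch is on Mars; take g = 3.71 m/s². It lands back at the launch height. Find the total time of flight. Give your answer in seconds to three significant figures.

Horizontal component vₓ = 7.110 cos 42.7° = 5.225 m/s; vertical v_y0 = 7.110 sin 42.7° = 4.822 m/s.
Time of flight on level ground: T = 2 v_y0 / g = 2 × 4.822 / 3.71 = 2.599 s.

2.60 s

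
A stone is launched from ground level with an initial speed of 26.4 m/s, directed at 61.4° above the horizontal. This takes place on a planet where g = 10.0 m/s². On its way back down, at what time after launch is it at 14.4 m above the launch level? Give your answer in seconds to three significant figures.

3.90 s

Components: vₓ = 26.40 cos 61.4° = 12.64 m/s, v_y0 = 26.40 sin 61.4° = 23.18 m/s.
Require v_y0 t − ½ g t² = 14.4, i.e. 5.000 t² − 23.18 t + 14.4 = 0.
Quadratic formula: t = (23.18 ± √249.25) / 10.0 = (23.18 ± 15.79) / 10.0 → t = 0.7391 s or 3.897 s.
The descending-branch root is 3.897 s.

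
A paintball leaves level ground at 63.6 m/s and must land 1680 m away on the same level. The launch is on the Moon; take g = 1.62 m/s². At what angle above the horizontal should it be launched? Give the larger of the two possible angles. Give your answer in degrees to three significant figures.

68.9°

R = v₀² sin 2θ / g gives sin 2θ = gR/v₀² = 1.62·1680/63.6² = 0.6728.
2θ = 42.29° or 180° − 42.29° = 137.7°, so θ = 21.14° or 68.86°.
The larger angle is 68.86°.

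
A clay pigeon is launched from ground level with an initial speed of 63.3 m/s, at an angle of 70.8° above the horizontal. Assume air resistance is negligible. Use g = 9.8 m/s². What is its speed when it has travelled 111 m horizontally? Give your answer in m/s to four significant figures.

22.14 m/s

Components: vₓ = 63.30 cos 70.8° = 20.82 m/s, v_y0 = 63.30 sin 70.8° = 59.78 m/s.
x = vₓ t ⇒ t = 111/20.82 = 5.332 s.
Vertical velocity there: v_y = v_y0 − g t = 59.78 − 9.80 × 5.332 = 7.524 m/s.
Speed: √(vₓ² + v_y²) = √(20.82² + 7.524²) = 22.14 m/s.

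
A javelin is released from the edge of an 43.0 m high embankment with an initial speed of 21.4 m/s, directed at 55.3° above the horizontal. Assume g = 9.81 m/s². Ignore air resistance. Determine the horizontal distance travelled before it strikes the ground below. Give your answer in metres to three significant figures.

64.0 m

Resolve: vₓ = 21.40 cos 55.3° = 12.18 m/s and v_y0 = 21.40 sin 55.3° = 17.59 m/s.
Vertical motion (up positive, ground at y = 0): 4.905 t² − (17.59) t − 43.0 = 0, so t = (17.59 + √(17.59² + 2·9.81·43.0)) / 9.81 = (17.59 + 33.96) / 9.81 = 5.255 s.
Horizontal distance: R = vₓ t = 12.18 × 5.255 = 64.02 m.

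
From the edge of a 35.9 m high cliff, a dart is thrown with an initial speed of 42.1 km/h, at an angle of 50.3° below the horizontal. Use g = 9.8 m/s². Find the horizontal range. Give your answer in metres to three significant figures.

14.5 m

Convert: 42.1 km/h = 42.1/3.6 = 11.69 m/s.
Horizontal component vₓ = 11.69 cos 50.3° = 7.470 m/s; vertical v_y0 = −8.998 m/s (downward).
The projectile lands when y = 35.9 + (−8.998) t − ½·9.80·t² = 0. Positive root: t = (−8.998 + √(8.998² + 2·9.80·35.9)) / 9.80 = (−8.998 + 28.01) / 9.80 = 1.940 s.
Horizontal distance: R = vₓ t = 7.470 × 1.940 = 14.49 m.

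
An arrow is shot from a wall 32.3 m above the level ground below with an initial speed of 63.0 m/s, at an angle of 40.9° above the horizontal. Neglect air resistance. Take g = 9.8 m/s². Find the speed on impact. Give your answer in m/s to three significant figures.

67.8 m/s

Resolve: vₓ = 63.00 cos 40.9° = 47.62 m/s and v_y0 = 63.00 sin 40.9° = 41.25 m/s.
The projectile lands when y = 32.3 + (41.25) t − ½·9.80·t² = 0. Positive root: t = (41.25 + √(41.25² + 2·9.80·32.3)) / 9.80 = (41.25 + 48.32) / 9.80 = 9.139 s.
Vertical velocity at impact: v_y = v_y0 − g t = 41.25 − 9.80 × 9.139 = −48.32 m/s.
Speed: |v| = √(vₓ² + v_y²) = √(47.62² + 48.32²) = 67.84 m/s.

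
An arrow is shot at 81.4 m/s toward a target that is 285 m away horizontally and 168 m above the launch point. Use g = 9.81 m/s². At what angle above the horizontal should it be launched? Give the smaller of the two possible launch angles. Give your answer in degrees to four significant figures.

Trajectory: y = x tanθ − g x² (1 + tan²θ)/(2v₀²). With x = 285, y = 168, v₀ = 81.4, g = 9.81:
60.13 tan²θ − 285 tanθ + (228.1) = 0.
tanθ = [285 ± √(285² − 4 × 60.13 × (228.1))] / (2 × 60.13) = (285 ± 162.3) / 120.3, giving tanθ = 1.020 or 3.720.
θ = 45.56° or 74.95°; the smaller is 45.56°.

45.56°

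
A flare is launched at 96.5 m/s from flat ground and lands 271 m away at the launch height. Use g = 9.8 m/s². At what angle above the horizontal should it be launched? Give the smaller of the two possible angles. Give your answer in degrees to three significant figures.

8.29°

R = v₀² sin 2θ / g gives sin 2θ = gR/v₀² = 9.80·271/96.5² = 0.2852.
2θ = 16.57° or 180° − 16.57° = 163.4°, so θ = 8.285° or 81.71°.
The smaller angle is 8.285°.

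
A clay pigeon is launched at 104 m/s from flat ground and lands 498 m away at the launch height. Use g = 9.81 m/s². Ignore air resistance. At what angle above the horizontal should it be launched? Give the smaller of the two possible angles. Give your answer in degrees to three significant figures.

13.4°

R = v₀² sin 2θ / g gives sin 2θ = gR/v₀² = 9.81·498/104² = 0.4517.
2θ = 26.85° or 180° − 26.85° = 153.1°, so θ = 13.43° or 76.57°.
The smaller angle is 13.43°.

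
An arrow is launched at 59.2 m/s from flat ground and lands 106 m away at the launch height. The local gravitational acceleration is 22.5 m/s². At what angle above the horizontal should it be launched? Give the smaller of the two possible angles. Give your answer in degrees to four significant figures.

R = v₀² sin 2θ / g gives sin 2θ = gR/v₀² = 22.5·106/59.2² = 0.6805.
2θ = 42.88° or 180° − 42.88° = 137.1°, so θ = 21.44° or 68.56°.
The smaller angle is 21.44°.

21.44°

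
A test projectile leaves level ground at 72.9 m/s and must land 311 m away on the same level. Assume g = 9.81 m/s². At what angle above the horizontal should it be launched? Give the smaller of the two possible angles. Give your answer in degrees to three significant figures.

Level-ground range R = v₀² sin(2θ)/g ⇒ sin(2θ) = gR/v₀² = 9.81 × 311 / 72.9² = 0.5741.
2θ = 35.04° or 180° − 35.04° = 145.0°, so θ = 17.52° or 72.48°.
The smaller angle is 17.52°.

17.5°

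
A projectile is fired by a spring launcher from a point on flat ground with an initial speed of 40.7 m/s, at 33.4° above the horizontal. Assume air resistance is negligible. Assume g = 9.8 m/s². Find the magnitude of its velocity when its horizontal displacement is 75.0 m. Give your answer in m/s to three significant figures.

34.0 m/s

Horizontal component vₓ = 40.70 cos 33.4° = 33.98 m/s; vertical v_y0 = 40.70 sin 33.4° = 22.40 m/s.
At x = 75.0 m, t = x/vₓ = 75.0/33.98 = 2.207 s.
Vertical velocity there: v_y = v_y0 − g t = 22.40 − 9.80 × 2.207 = 0.7731 m/s.
Speed: √(vₓ² + v_y²) = √(33.98² + 0.7731²) = 33.99 m/s.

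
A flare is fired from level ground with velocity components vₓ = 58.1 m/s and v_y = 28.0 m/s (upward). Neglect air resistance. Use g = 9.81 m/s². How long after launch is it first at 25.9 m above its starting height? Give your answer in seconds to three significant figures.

Set y = v_y0 t − ½ g t² = 25.9: 4.905 t² − 28.00 t + 25.9 = 0.
Quadratic formula: t = (28.00 ± √275.84) / 9.81 = (28.00 ± 16.61) / 9.81 → t = 1.161 s or 4.547 s.
The first (ascending) time is 1.161 s.

1.16 s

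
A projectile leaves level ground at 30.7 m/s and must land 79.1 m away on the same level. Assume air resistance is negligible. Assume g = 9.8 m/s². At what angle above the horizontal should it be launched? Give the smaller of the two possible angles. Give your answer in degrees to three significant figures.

Level-ground range R = v₀² sin(2θ)/g ⇒ sin(2θ) = gR/v₀² = 9.80 × 79.1 / 30.7² = 0.8225.
2θ = 55.33° or 180° − 55.33° = 124.7°, so θ = 27.67° or 62.33°.
The smaller angle is 27.67°.

27.7°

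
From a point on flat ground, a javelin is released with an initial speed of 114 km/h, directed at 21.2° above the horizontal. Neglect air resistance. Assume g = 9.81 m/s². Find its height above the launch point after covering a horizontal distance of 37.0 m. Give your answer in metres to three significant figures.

Convert: 114 km/h = 114/3.6 = 31.67 m/s.
Horizontal component vₓ = 31.67 cos 21.2° = 29.52 m/s; vertical v_y0 = 31.67 sin 21.2° = 11.45 m/s.
Time to reach x = 37.0 m: t = x/vₓ = 37.0/29.52 = 1.253 s.
Height: y = v_y0 t − ½ g t² = 11.45 × 1.253 − 4.905 × 1.253² = 14.35 − 7.704 = 6.648 m.

6.65 m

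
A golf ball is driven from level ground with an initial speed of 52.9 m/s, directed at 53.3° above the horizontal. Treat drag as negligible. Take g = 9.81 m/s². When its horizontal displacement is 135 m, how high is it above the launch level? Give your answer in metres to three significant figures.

91.7 m

Resolve: vₓ = 52.90 cos 53.3° = 31.61 m/s and v_y0 = 52.90 sin 53.3° = 42.41 m/s.
At x = 135 m, t = x/vₓ = 135/31.61 = 4.270 s.
Height: y = v_y0 t − ½ g t² = 42.41 × 4.270 − 4.905 × 4.270² = 181.1 − 89.44 = 91.68 m.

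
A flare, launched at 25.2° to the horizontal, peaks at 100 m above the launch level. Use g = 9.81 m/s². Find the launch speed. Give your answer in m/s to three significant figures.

At the peak v_y = 0, so v_y0 = √(2gH) = √(2 × 9.81 × 100) = 44.29 m/s.
v_y0 = v₀ sin θ ⇒ v₀ = 44.29 / sin 25.2° = 104.0 m/s.

104 m/s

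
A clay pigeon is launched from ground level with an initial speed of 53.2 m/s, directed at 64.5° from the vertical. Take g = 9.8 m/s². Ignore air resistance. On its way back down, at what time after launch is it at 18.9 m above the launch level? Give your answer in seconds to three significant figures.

vₓ = 53.20 sin 64.5° = 48.02 m/s; v_y0 = 53.20 cos 64.5° = 22.90 m/s.
Set y = v_y0 t − ½ g t² = 18.9: 4.900 t² − 22.90 t + 18.9 = 0.
t = [22.90 ± √(22.90² − 2·9.80·18.9)] / 9.80 = (22.90 ± 12.41) / 9.80, so t = 1.070 s or t = 3.604 s.
The descending-branch root is 3.604 s.

3.60 s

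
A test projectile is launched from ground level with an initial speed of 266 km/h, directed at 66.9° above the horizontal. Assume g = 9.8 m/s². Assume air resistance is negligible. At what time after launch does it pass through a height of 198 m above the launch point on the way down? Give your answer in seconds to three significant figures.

Convert: 266 km/h = 266/3.6 = 73.89 m/s.
Resolve: vₓ = 73.89 cos 66.9° = 28.99 m/s and v_y0 = 73.89 sin 66.9° = 67.96 m/s.
Require v_y0 t − ½ g t² = 198, i.e. 4.900 t² − 67.96 t + 198 = 0.
t = [67.96 ± √(67.96² − 2·9.80·198)] / 9.80 = (67.96 ± 27.17) / 9.80, so t = 4.162 s or t = 9.708 s.
The descending-branch root is 9.708 s.

9.71 s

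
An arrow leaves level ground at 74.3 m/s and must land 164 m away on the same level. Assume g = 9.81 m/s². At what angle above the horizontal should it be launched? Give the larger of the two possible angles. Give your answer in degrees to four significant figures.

81.53°

Level-ground range R = v₀² sin(2θ)/g ⇒ sin(2θ) = gR/v₀² = 9.81 × 164 / 74.3² = 0.2914.
2θ = 16.94° or 180° − 16.94° = 163.1°, so θ = 8.472° or 81.53°.
The larger angle is 81.53°.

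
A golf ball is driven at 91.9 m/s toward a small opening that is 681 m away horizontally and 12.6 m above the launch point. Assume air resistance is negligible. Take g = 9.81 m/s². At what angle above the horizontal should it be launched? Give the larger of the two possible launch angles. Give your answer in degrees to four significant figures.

63.51°

Trajectory: y = x tanθ − g x² (1 + tan²θ)/(2v₀²). With x = 681, y = 12.6, v₀ = 91.9, g = 9.81:
269.3 tan²θ − 681 tanθ + (281.9) = 0.
tanθ = [681 ± √(681² − 4 × 269.3 × (281.9))] / (2 × 269.3) = (681 ± 400.0) / 538.7, giving tanθ = 0.5216 or 2.007.
θ = 27.55° or 63.51°; the larger is 63.51°.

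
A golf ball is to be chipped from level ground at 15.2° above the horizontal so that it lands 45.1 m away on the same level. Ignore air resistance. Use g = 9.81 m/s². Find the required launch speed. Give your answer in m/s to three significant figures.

29.6 m/s

Level-ground range: R = v₀² sin(2θ)/g, so v₀ = √(gR / sin 2θ).
v₀ = √(9.81 × 45.1 / sin 30.40°) = √(442.4 / 0.5060) = √874.31 = 29.57 m/s.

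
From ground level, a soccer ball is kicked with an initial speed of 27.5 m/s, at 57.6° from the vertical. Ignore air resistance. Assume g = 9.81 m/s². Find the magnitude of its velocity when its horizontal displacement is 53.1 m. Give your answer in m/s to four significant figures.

24.46 m/s

Components: vₓ = 27.50 sin 57.6° = 23.22 m/s, v_y0 = 27.50 cos 57.6° = 14.74 m/s.
Time to reach x = 53.1 m: t = x/vₓ = 53.1/23.22 = 2.287 s.
Vertical velocity there: v_y = v_y0 − g t = 14.74 − 9.81 × 2.287 = −7.699 m/s.
Speed: √(vₓ² + v_y²) = √(23.22² + 7.699²) = 24.46 m/s.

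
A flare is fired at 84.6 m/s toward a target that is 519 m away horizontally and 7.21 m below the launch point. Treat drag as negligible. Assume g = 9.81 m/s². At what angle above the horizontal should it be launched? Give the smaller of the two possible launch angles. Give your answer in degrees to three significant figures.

Trajectory: y = x tanθ − g x² (1 + tan²θ)/(2v₀²). With x = 519, y = −7.21, v₀ = 84.6, g = 9.81:
184.6 tan²θ − 519 tanθ + (177.4) = 0.
tanθ = [519 ± √(519² − 4 × 184.6 × (177.4))] / (2 × 184.6) = (519 ± 372.0) / 369.2, giving tanθ = 0.3982 or 2.413.
θ = 21.71° or 67.49°; the smaller is 21.71°.

21.7°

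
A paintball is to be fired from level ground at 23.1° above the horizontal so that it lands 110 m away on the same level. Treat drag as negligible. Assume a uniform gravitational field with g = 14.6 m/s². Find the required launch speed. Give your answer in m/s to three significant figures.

From R = (v₀² / g) sin 2θ: v₀ = √(gR / sin 2θ).
v₀ = √(14.6 × 110 / sin 46.20°) = √(1606 / 0.7218) = √2225.1 = 47.17 m/s.

47.2 m/s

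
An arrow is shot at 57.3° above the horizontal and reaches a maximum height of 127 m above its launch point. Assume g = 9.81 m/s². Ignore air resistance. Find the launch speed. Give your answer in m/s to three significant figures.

59.3 m/s

At the peak v_y = 0, so v_y0 = √(2gH) = √(2 × 9.81 × 127) = 49.92 m/s.
v_y0 = v₀ sin θ ⇒ v₀ = 49.92 / sin 57.3° = 59.32 m/s.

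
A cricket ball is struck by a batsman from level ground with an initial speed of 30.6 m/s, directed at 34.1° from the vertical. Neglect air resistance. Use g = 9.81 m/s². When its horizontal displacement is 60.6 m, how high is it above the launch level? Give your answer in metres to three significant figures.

Resolve: vₓ = 30.60 sin 34.1° = 17.16 m/s and v_y0 = 30.60 cos 34.1° = 25.34 m/s.
Time to reach x = 60.6 m: t = x/vₓ = 60.6/17.16 = 3.532 s.
Height: y = v_y0 t − ½ g t² = 25.34 × 3.532 − 4.905 × 3.532² = 89.51 − 61.20 = 28.30 m.

28.3 m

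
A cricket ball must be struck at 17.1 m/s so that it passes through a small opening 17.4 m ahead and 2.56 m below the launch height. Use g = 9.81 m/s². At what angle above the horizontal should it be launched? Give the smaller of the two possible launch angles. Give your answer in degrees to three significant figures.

Trajectory: y = x tanθ − g x² (1 + tan²θ)/(2v₀²). With x = 17.4, y = −2.56, v₀ = 17.1, g = 9.81:
5.079 tan²θ − 17.4 tanθ + (2.519) = 0.
tanθ = [17.4 ± √(17.4² − 4 × 5.079 × (2.519))] / (2 × 5.079) = (17.4 ± 15.86) / 10.16, giving tanθ = 0.1514 or 3.275.
θ = 8.612° or 73.02°; the smaller is 8.612°.

8.61°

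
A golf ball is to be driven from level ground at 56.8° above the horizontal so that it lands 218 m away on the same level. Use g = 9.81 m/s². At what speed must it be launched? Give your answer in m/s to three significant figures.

From R = (v₀² / g) sin 2θ: v₀ = √(gR / sin 2θ).
v₀ = √(9.81 × 218 / sin 113.6°) = √(2139 / 0.9164) = √2333.8 = 48.31 m/s.

48.3 m/s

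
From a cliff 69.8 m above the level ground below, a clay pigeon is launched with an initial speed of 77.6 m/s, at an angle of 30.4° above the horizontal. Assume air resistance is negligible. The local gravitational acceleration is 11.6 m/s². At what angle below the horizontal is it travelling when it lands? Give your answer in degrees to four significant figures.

40.03°

Resolve: vₓ = 77.60 cos 30.4° = 66.93 m/s and v_y0 = 77.60 sin 30.4° = 39.27 m/s.
The projectile lands when y = 69.8 + (39.27) t − ½·11.6·t² = 0. Positive root: t = (39.27 + √(39.27² + 2·11.6·69.8)) / 11.6 = (39.27 + 56.23) / 11.6 = 8.232 s.
At impact: v_y = v_y0 − g t = −56.23 m/s; vₓ = 66.93 m/s.
Angle below horizontal: arctan(|v_y|/vₓ) = arctan(56.23/66.93) = 40.03°.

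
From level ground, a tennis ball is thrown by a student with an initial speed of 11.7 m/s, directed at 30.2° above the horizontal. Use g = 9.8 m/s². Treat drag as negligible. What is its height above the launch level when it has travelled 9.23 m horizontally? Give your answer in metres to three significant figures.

1.29 m

Resolve: vₓ = 11.70 cos 30.2° = 10.11 m/s and v_y0 = 11.70 sin 30.2° = 5.885 m/s.
x = vₓ t ⇒ t = 9.23/10.11 = 0.9128 s.
Height: y = v_y0 t − ½ g t² = 5.885 × 0.9128 − 4.900 × 0.9128² = 5.372 − 4.082 = 1.290 m.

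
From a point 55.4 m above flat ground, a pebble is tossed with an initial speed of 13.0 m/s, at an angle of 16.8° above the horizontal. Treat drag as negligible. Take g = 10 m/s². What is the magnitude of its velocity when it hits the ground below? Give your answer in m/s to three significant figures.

Horizontal component vₓ = 13.00 cos 16.8° = 12.45 m/s; vertical v_y0 = 13.00 sin 16.8° = 3.757 m/s.
Vertical motion (up positive, ground at y = 0): 5.000 t² − (3.757) t − 55.4 = 0, so t = (3.757 + √(3.757² + 2·10.0·55.4)) / 10.0 = (3.757 + 33.50) / 10.0 = 3.726 s.
Vertical velocity at impact: v_y = v_y0 − g t = 3.757 − 10.0 × 3.726 = −33.50 m/s.
Speed: |v| = √(vₓ² + v_y²) = √(12.45² + 33.50²) = 35.74 m/s.

35.7 m/s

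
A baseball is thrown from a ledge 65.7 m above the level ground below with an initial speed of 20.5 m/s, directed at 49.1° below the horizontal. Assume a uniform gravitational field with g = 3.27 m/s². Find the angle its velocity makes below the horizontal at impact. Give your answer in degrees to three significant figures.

Horizontal component vₓ = 20.50 cos 49.1° = 13.42 m/s; vertical v_y0 = −15.49 m/s (downward).
With up positive and y = 0 at the ground: y(t) = 65.7 + (−15.49) t − 1.635 t². Setting y = 0 and taking the positive root: t = [−15.49 + √(15.49² + 2·3.27·65.7)] / 3.27 = (−15.49 + 25.88) / 3.27 = 3.176 s.
At impact: v_y = v_y0 − g t = −25.88 m/s; vₓ = 13.42 m/s.
Angle below horizontal: arctan(|v_y|/vₓ) = arctan(25.88/13.42) = 62.59°.

62.6°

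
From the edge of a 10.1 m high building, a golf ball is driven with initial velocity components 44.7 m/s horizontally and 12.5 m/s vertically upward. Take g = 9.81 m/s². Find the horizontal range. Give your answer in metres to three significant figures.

Vertical motion (up positive, ground at y = 0): 4.905 t² − (12.50) t − 10.1 = 0, so t = (12.50 + √(12.50² + 2·9.81·10.1)) / 9.81 = (12.50 + 18.83) / 9.81 = 3.193 s.
Horizontal distance: R = vₓ t = 44.70 × 3.193 = 142.7 m.

143 m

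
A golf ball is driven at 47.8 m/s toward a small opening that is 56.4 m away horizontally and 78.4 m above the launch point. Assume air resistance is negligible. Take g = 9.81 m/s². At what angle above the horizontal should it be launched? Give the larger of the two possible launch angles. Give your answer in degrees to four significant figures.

80.94°

Trajectory: y = x tanθ − g x² (1 + tan²θ)/(2v₀²). With x = 56.4, y = 78.4, v₀ = 47.8, g = 9.81:
6.829 tan²θ − 56.4 tanθ + (85.23) = 0.
tanθ = [56.4 ± √(56.4² − 4 × 6.829 × (85.23))] / (2 × 6.829) = (56.4 ± 29.21) / 13.66, giving tanθ = 1.991 or 6.268.
θ = 63.33° or 80.94°; the larger is 80.94°.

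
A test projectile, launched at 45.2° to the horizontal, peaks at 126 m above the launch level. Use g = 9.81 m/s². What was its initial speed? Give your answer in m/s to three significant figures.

At the peak v_y = 0, so v_y0 = √(2gH) = √(2 × 9.81 × 126) = 49.72 m/s.
v_y0 = v₀ sin θ ⇒ v₀ = 49.72 / sin 45.2° = 70.07 m/s.

70.1 m/s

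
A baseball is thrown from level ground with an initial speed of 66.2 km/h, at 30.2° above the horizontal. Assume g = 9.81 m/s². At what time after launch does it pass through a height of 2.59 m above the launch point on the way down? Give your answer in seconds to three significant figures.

1.54 s

Convert: 66.2 km/h = 66.2/3.6 = 18.39 m/s.
vₓ = 18.39 cos 30.2° = 15.89 m/s; v_y0 = 18.39 sin 30.2° = 9.250 m/s.
Require v_y0 t − ½ g t² = 2.59, i.e. 4.905 t² − 9.250 t + 2.59 = 0.
t = [9.250 ± √(9.250² − 2·9.81·2.59)] / 9.81 = (9.250 ± 5.895) / 9.81, so t = 0.3420 s or t = 1.544 s.
The descending-branch root is 1.544 s.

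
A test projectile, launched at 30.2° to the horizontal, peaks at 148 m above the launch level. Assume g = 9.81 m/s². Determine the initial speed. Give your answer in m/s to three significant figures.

107 m/s

At the peak v_y = 0, so v_y0 = √(2gH) = √(2 × 9.81 × 148) = 53.89 m/s.
v_y0 = v₀ sin θ ⇒ v₀ = 53.89 / sin 30.2° = 107.1 m/s.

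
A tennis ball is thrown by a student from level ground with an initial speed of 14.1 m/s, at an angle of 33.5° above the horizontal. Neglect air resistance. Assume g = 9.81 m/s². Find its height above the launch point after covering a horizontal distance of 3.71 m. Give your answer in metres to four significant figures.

Resolve: vₓ = 14.10 cos 33.5° = 11.76 m/s and v_y0 = 14.10 sin 33.5° = 7.782 m/s.
Time to reach x = 3.71 m: t = x/vₓ = 3.71/11.76 = 0.3155 s.
Height: y = v_y0 t − ½ g t² = 7.782 × 0.3155 − 4.905 × 0.3155² = 2.456 − 0.4884 = 1.967 m.

1.967 m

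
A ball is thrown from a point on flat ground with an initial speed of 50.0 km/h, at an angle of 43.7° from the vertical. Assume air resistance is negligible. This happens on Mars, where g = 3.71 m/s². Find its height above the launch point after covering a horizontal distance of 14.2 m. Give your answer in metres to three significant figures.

10.8 m

Convert: 50.0 km/h = 50.0/3.6 = 13.89 m/s.
vₓ = 13.89 sin 43.7° = 9.596 m/s; v_y0 = 13.89 cos 43.7° = 10.04 m/s.
At x = 14.2 m, t = x/vₓ = 14.2/9.596 = 1.480 s.
Height: y = v_y0 t − ½ g t² = 10.04 × 1.480 − 1.855 × 1.480² = 14.86 − 4.062 = 10.80 m.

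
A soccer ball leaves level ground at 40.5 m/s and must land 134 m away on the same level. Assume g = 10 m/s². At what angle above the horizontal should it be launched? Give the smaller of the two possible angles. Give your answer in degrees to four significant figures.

27.39°

From R = (v₀²/g) sin 2θ: sin 2θ = 10.0 × 134 / 1640.2 = 0.8169.
2θ = 54.78° or 180° − 54.78° = 125.2°, so θ = 27.39° or 62.61°.
The smaller angle is 27.39°.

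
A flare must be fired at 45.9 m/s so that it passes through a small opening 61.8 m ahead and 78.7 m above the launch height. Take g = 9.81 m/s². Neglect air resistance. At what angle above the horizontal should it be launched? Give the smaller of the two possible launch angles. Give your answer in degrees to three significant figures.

Trajectory: y = x tanθ − g x² (1 + tan²θ)/(2v₀²). With x = 61.8, y = 78.7, v₀ = 45.9, g = 9.81:
8.892 tan²θ − 61.8 tanθ + (87.59) = 0.
tanθ = [61.8 ± √(61.8² − 4 × 8.892 × (87.59))] / (2 × 8.892) = (61.8 ± 26.53) / 17.78, giving tanθ = 1.983 or 4.967.
θ = 63.24° or 78.62°; the smaller is 63.24°.

63.2°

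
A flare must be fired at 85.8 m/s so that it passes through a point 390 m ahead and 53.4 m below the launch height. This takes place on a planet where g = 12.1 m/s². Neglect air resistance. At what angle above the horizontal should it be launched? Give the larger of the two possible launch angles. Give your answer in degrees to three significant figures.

71.1°

Trajectory: y = x tanθ − g x² (1 + tan²θ)/(2v₀²). With x = 390, y = −53.4, v₀ = 85.8, g = 12.1:
125.0 tan²θ − 390 tanθ + (71.60) = 0.
tanθ = [390 ± √(390² − 4 × 125.0 × (71.60))] / (2 × 125.0) = (390 ± 341.0) / 250.0, giving tanθ = 0.1959 or 2.924.
θ = 11.08° or 71.12°; the larger is 71.12°.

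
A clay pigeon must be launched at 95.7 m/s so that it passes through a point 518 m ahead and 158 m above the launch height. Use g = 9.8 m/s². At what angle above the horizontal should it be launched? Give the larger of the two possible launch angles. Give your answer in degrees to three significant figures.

Trajectory: y = x tanθ − g x² (1 + tan²θ)/(2v₀²). With x = 518, y = 158, v₀ = 95.7, g = 9.80:
143.6 tan²θ − 518 tanθ + (301.6) = 0.
tanθ = [518 ± √(518² − 4 × 143.6 × (301.6))] / (2 × 143.6) = (518 ± 308.5) / 287.1, giving tanθ = 0.7297 or 2.879.
θ = 36.12° or 70.84°; the larger is 70.84°.

70.8°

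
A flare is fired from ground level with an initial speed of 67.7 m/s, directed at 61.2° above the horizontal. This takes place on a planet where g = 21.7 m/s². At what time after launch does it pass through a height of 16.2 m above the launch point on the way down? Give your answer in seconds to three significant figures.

5.18 s

Components: vₓ = 67.70 cos 61.2° = 32.61 m/s, v_y0 = 67.70 sin 61.2° = 59.33 m/s.
Height y(t) = 59.33 t − 10.85 t² = 16.2 gives 10.85 t² − 59.33 t + 16.2 = 0.
t = [59.33 ± √(59.33² − 2·21.7·16.2)] / 21.7 = (59.33 ± 53.07) / 21.7, so t = 0.2883 s or t = 5.180 s.
The descending-branch root is 5.180 s.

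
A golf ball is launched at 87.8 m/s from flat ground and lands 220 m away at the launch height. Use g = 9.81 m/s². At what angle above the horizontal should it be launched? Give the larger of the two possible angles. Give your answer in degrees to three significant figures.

From R = (v₀²/g) sin 2θ: sin 2θ = 9.81 × 220 / 7708.8 = 0.2800.
2θ = 16.26° or 180° − 16.26° = 163.7°, so θ = 8.129° or 81.87°.
The larger angle is 81.87°.

81.9°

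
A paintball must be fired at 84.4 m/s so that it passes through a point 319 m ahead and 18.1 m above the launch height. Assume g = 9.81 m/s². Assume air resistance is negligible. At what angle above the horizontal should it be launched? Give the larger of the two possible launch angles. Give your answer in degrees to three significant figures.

76.8°

Trajectory: y = x tanθ − g x² (1 + tan²θ)/(2v₀²). With x = 319, y = 18.1, v₀ = 84.4, g = 9.81:
70.07 tan²θ − 319 tanθ + (88.17) = 0.
tanθ = [319 ± √(319² − 4 × 70.07 × (88.17))] / (2 × 70.07) = (319 ± 277.6) / 140.1, giving tanθ = 0.2956 or 4.257.
θ = 16.47° or 76.78°; the larger is 76.78°.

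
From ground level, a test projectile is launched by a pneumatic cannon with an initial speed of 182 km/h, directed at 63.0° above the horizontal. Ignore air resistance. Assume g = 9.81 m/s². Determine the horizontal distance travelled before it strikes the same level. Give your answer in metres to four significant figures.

Convert: 182 km/h = 182/3.6 = 50.56 m/s.
vₓ = 50.56 cos 63.0° = 22.95 m/s; v_y0 = 50.56 sin 63.0° = 45.05 m/s.
Flight time T = 2 v_y0 / g = 9.184 s.
Horizontal distance R = vₓ T = 22.95 × 9.184 = 210.8 m.

210.8 m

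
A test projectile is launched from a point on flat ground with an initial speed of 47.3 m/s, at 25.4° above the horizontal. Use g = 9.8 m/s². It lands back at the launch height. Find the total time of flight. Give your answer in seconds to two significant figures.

Components: vₓ = 47.30 cos 25.4° = 42.73 m/s, v_y0 = 47.30 sin 25.4° = 20.29 m/s.
Time of flight on level ground: T = 2 v_y0 / g = 2 × 20.29 / 9.80 = 4.141 s.

4.1 s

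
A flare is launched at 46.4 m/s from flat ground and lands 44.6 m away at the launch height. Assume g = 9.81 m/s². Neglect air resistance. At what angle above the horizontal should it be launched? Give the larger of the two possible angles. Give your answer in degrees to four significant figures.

84.14°

Level-ground range R = v₀² sin(2θ)/g ⇒ sin(2θ) = gR/v₀² = 9.81 × 44.6 / 46.4² = 0.2032.
2θ = 11.73° or 180° − 11.73° = 168.3°, so θ = 5.863° or 84.14°.
The larger angle is 84.14°.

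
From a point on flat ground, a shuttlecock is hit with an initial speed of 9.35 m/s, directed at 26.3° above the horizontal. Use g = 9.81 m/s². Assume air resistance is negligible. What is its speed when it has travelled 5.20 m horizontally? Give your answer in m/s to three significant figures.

8.60 m/s

Components: vₓ = 9.350 cos 26.3° = 8.382 m/s, v_y0 = 9.350 sin 26.3° = 4.143 m/s.
At x = 5.20 m, t = x/vₓ = 5.20/8.382 = 0.6204 s.
Vertical velocity there: v_y = v_y0 − g t = 4.143 − 9.81 × 0.6204 = −1.943 m/s.
Speed: √(vₓ² + v_y²) = √(8.382² + 1.943²) = 8.604 m/s.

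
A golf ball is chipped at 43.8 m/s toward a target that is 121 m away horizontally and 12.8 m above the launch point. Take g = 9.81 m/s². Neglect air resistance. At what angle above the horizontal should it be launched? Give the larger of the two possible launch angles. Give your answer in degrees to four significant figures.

69.97°

Trajectory: y = x tanθ − g x² (1 + tan²θ)/(2v₀²). With x = 121, y = 12.8, v₀ = 43.8, g = 9.81:
37.43 tan²θ − 121 tanθ + (50.23) = 0.
tanθ = [121 ± √(121² − 4 × 37.43 × (50.23))] / (2 × 37.43) = (121 ± 84.38) / 74.87, giving tanθ = 0.4892 or 2.743.
θ = 26.07° or 69.97°; the larger is 69.97°.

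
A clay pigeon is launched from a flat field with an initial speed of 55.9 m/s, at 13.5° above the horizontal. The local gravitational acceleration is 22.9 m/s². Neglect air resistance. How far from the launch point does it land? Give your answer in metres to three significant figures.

Components: vₓ = 55.90 cos 13.5° = 54.36 m/s, v_y0 = 55.90 sin 13.5° = 13.05 m/s.
Time aloft: T = 2 v_y0 / g = 2 × 13.05 / 22.9 = 1.140 s.
Horizontal distance R = vₓ T = 54.36 × 1.140 = 61.95 m.

61.9 m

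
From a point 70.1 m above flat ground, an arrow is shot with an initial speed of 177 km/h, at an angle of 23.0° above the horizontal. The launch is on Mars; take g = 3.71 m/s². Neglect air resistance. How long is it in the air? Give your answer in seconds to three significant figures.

Convert: 177 km/h = 177/3.6 = 49.17 m/s.
Resolve: vₓ = 49.17 cos 23.0° = 45.26 m/s and v_y0 = 49.17 sin 23.0° = 19.21 m/s.
Vertical motion (up positive, ground at y = 0): 1.855 t² − (19.21) t − 70.1 = 0, so t = (19.21 + √(19.21² + 2·3.71·70.1)) / 3.71 = (19.21 + 29.82) / 3.71 = 13.22 s.

13.2 s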